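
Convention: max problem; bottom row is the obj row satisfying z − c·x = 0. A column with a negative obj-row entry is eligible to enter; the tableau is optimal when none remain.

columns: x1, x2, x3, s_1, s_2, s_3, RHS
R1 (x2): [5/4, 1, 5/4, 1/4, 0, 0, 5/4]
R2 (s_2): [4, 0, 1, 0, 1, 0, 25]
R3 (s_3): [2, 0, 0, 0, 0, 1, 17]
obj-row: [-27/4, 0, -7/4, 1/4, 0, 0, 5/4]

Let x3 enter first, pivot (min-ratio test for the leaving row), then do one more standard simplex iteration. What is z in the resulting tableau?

Ratio test on column x3 — row 1: (5/4)/(5/4) = 1; row 2: 25/1 = 25; row 3: entry 0 ≤ 0. Minimum is 1 at row 1 (x2 leaves); pivot element 5/4.
Pivot on row 1; the obj-row RHS becomes 5/4 − (-7/4)·1 = 3.
Next entering variable (most negative obj-row entry -5): x1.
Ratio test on column x1 — row 1: 1/1 = 1; row 2: 24/3 = 8; row 3: 17/2 = 17/2. Minimum is 1 at row 1 (x3 leaves); pivot element 1.
After the second pivot the obj-row RHS is 3 − (-5)·1 = 8.

8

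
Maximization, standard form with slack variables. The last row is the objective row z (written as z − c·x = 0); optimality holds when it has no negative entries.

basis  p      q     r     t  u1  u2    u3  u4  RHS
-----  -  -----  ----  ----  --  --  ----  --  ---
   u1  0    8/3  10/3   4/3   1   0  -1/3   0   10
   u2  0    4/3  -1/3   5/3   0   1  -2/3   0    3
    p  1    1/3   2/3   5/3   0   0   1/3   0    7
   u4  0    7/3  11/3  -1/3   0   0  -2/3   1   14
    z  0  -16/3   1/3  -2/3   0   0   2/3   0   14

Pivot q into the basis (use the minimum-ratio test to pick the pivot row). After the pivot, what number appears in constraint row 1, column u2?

Ratio test on column q — row 1: 10/(8/3) = 15/4; row 2: 3/(4/3) = 9/4; row 3: 7/(1/3) = 21; row 4: 14/(7/3) = 6. Minimum is 9/4 at row 2 (u2 leaves); pivot element 4/3.
Divide row 2 by 4/3; eliminate column q from the other rows.
Row 1 update in column u2: 0 − (8/3)·(3/4) = -2.

-2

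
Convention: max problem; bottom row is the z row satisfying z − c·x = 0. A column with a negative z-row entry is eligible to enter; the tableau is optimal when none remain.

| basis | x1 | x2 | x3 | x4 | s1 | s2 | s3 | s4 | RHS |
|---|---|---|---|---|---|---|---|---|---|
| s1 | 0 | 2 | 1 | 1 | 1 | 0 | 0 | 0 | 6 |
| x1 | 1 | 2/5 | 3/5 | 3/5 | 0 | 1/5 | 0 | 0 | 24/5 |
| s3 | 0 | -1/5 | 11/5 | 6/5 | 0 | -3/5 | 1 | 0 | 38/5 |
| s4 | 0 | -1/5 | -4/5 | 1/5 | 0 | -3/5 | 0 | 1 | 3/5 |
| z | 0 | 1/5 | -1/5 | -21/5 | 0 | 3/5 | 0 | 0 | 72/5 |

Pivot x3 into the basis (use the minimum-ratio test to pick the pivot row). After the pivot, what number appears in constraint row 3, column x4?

Ratio test on column x3 — row 1: 6/1 = 6; row 2: (24/5)/(3/5) = 8; row 3: (38/5)/(11/5) = 38/11; row 4: entry -4/5 ≤ 0. Minimum is 38/11 at row 3 (s3 leaves); pivot element 11/5.
Divide row 3 by 11/5; eliminate column x3 from the other rows.
In the new row 3, the x4 entry is the old entry divided by the pivot: (6/5)/(11/5) = 6/11.

6/11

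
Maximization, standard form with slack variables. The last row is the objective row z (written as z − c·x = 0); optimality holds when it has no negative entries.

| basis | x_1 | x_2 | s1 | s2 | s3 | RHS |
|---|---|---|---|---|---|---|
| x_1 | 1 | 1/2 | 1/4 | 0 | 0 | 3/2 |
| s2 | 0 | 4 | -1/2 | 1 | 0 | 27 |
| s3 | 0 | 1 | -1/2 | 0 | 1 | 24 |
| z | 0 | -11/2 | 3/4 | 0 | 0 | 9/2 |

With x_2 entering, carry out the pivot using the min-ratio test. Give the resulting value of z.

21

Ratio test on column x_2 — row 1: (3/2)/(1/2) = 3; row 2: 27/4 = 27/4; row 3: 24/1 = 24. Minimum is 3 at row 1 (x_1 leaves); pivot element 1/2.
Pivot on row 1; the z-row RHS becomes 9/2 − (-11/2)·3 = 21.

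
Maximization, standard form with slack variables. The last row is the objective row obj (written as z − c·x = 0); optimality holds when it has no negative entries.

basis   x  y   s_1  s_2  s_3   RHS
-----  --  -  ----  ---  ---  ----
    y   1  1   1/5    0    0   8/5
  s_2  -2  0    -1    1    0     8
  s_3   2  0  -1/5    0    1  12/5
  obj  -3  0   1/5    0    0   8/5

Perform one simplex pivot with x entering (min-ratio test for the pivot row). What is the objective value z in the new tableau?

Ratio test on column x — row 1: (8/5)/1 = 8/5; row 2: entry -2 ≤ 0; row 3: (12/5)/2 = 6/5. Minimum is 6/5 at row 3 (s_3 leaves); pivot element 2.
Pivot on row 3; the obj-row RHS becomes 8/5 − (-3)·(6/5) = 26/5.

26/5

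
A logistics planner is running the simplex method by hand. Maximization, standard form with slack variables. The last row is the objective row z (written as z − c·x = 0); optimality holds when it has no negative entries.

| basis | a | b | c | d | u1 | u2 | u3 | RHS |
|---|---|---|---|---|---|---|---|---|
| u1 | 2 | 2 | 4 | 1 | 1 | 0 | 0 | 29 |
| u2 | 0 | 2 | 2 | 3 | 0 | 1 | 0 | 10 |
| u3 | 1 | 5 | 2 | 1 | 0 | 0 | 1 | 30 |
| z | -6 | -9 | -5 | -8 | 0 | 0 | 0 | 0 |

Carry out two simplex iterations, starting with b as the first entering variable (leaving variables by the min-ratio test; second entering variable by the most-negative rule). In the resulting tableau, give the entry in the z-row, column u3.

Ratio test on column b — row 1: 29/2 = 29/2; row 2: 10/2 = 5; row 3: 30/5 = 6. Minimum is 5 at row 2 (u2 leaves); pivot element 2.
Divide row 2 by 2; eliminate column b from the other rows.
Second iteration: most negative z-row entry is -6 in column a, so a enters.
Ratio test on column a — row 1: 19/2 = 19/2; row 2: entry 0 ≤ 0; row 3: 5/1 = 5. Minimum is 5 at row 3 (u3 leaves); pivot element 1.
Divide row 3 by 1; eliminate column a from the other rows.
After both pivots, the entry at the z-row, column u3 is 6.

6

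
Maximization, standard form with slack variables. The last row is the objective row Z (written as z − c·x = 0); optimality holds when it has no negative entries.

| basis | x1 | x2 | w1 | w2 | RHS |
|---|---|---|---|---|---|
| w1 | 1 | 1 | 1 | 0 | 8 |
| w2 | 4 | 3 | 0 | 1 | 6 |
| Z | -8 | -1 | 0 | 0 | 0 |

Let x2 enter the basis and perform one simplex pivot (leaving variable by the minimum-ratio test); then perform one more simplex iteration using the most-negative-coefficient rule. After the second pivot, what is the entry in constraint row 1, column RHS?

13/2

Ratio test on column x2 — row 1: 8/1 = 8; row 2: 6/3 = 2. Minimum is 2 at row 2 (w2 leaves); pivot element 3.
Divide row 2 by 3; eliminate column x2 from the other rows.
Second iteration: most negative Z-row entry is -20/3 in column x1, so x1 enters.
Ratio test on column x1 — row 1: entry -1/3 ≤ 0; row 2: 2/(4/3) = 3/2. Minimum is 3/2 at row 2 (x2 leaves); pivot element 4/3.
Divide row 2 by 4/3; eliminate column x1 from the other rows.
After both pivots, the entry at constraint row 1, column RHS is 13/2.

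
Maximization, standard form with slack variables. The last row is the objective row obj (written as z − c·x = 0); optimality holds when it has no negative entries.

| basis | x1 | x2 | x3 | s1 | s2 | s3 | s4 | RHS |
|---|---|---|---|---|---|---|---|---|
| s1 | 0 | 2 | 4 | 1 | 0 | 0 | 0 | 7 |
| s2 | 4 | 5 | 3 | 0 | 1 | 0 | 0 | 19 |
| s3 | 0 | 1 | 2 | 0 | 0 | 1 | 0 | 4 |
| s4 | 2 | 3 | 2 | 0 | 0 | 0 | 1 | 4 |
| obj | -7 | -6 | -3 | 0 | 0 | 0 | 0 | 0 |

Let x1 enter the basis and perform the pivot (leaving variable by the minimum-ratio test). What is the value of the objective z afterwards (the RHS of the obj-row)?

Ratio test on column x1 — row 1: entry 0 ≤ 0; row 2: 19/4 = 19/4; row 3: entry 0 ≤ 0; row 4: 4/2 = 2. Minimum is 2 at row 4 (s4 leaves); pivot element 2.
Pivot on row 4; the obj-row RHS becomes 0 − (-7)·2 = 14.

14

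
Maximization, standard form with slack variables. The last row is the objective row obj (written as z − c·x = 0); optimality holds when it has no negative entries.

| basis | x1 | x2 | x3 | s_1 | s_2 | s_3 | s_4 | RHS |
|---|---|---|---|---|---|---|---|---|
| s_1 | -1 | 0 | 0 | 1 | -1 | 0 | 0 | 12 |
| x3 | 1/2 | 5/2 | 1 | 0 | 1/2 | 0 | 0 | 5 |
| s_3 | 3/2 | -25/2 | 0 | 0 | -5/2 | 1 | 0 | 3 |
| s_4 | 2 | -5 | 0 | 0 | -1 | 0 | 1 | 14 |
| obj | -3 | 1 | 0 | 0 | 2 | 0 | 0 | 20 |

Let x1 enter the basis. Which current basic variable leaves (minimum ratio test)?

s_3

Column x1 entries and ratios — s_1: -1 ≤ 0, skip; x3: 5/(1/2) = 10; s_3: 3/(3/2) = 2; s_4: 14/2 = 7.
Smallest ratio is 2 in the row of s_3, so s_3 leaves.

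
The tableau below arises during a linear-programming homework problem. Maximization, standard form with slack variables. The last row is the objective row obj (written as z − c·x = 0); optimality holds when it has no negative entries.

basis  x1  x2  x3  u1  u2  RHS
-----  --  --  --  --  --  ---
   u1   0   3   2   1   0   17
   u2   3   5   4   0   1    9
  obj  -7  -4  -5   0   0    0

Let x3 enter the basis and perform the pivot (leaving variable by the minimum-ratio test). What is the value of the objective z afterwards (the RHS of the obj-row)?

Ratio test on column x3 — row 1: 17/2 = 17/2; row 2: 9/4 = 9/4. Minimum is 9/4 at row 2 (u2 leaves); pivot element 4.
Pivot on row 2; the obj-row RHS becomes 0 − (-5)·(9/4) = 45/4.

45/4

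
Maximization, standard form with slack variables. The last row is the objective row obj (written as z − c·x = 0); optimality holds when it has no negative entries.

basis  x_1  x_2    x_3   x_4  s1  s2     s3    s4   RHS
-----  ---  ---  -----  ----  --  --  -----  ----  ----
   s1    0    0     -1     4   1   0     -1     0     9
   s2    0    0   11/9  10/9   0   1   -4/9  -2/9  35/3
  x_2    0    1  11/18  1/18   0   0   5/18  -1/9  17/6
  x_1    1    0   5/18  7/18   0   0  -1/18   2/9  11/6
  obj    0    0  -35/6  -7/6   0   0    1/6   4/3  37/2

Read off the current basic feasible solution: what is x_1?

x_1 is basic (row 4); its value is the RHS of that row, 11/6.

11/6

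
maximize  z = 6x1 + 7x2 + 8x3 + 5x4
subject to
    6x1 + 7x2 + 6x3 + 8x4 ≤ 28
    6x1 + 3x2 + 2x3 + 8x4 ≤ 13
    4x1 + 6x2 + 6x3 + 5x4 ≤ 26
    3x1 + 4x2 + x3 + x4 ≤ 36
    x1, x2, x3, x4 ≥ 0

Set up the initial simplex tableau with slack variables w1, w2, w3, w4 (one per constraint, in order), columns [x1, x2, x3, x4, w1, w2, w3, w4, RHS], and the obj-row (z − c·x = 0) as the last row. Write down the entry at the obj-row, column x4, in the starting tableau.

The obj-row carries the negated objective coefficients: the x4 entry is -5.

-5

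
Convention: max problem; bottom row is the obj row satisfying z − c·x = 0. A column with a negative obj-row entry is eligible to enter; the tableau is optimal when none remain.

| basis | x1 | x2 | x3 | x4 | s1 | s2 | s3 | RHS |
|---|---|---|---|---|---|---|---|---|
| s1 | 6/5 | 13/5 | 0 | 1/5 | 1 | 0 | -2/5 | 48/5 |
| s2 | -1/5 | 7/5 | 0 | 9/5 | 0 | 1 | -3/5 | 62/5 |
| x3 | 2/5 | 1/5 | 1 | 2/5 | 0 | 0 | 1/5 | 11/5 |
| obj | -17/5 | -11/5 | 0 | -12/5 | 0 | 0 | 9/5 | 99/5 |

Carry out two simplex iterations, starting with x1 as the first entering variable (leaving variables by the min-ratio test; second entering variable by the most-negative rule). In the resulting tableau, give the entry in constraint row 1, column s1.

Ratio test on column x1 — row 1: (48/5)/(6/5) = 8; row 2: entry -1/5 ≤ 0; row 3: (11/5)/(2/5) = 11/2. Minimum is 11/2 at row 3 (x3 leaves); pivot element 2/5.
Divide row 3 by 2/5; eliminate column x1 from the other rows.
Second iteration: most negative obj-row entry is -1/2 in column x2, so x2 enters.
Ratio test on column x2 — row 1: 3/2 = 3/2; row 2: (27/2)/(3/2) = 9; row 3: (11/2)/(1/2) = 11. Minimum is 3/2 at row 1 (s1 leaves); pivot element 2.
Divide row 1 by 2; eliminate column x2 from the other rows.
After both pivots, the entry at constraint row 1, column s1 is 1/2.

1/2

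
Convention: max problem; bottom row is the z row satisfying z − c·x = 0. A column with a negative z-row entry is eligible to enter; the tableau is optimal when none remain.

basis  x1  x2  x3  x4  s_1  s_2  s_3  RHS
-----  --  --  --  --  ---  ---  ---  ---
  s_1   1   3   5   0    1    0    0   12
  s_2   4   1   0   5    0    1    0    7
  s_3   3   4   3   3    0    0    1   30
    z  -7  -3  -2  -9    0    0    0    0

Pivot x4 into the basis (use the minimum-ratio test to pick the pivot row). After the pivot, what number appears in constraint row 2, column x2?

1/5

Ratio test on column x4 — row 1: entry 0 ≤ 0; row 2: 7/5 = 7/5; row 3: 30/3 = 10. Minimum is 7/5 at row 2 (s_2 leaves); pivot element 5.
Divide row 2 by 5; eliminate column x4 from the other rows.
In the new row 2, the x2 entry is the old entry divided by the pivot: 1/5 = 1/5.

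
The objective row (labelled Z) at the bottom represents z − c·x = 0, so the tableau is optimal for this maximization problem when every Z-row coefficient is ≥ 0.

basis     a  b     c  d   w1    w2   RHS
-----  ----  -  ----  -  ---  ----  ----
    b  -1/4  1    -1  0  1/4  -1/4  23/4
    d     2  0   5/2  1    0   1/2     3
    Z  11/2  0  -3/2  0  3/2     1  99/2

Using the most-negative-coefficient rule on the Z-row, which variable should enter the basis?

c

Negative Z-row entries: c: -3/2.
The most negative is -3/2 in column c, so c enters.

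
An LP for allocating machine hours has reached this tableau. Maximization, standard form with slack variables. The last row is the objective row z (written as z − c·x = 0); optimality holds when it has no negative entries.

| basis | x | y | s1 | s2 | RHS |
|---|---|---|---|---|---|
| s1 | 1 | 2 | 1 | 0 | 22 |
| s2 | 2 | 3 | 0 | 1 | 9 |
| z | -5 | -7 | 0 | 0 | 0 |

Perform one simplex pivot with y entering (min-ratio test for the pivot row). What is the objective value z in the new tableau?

21

Ratio test on column y — row 1: 22/2 = 11; row 2: 9/3 = 3. Minimum is 3 at row 2 (s2 leaves); pivot element 3.
Pivot on row 2; the z-row RHS becomes 0 − (-7)·3 = 21.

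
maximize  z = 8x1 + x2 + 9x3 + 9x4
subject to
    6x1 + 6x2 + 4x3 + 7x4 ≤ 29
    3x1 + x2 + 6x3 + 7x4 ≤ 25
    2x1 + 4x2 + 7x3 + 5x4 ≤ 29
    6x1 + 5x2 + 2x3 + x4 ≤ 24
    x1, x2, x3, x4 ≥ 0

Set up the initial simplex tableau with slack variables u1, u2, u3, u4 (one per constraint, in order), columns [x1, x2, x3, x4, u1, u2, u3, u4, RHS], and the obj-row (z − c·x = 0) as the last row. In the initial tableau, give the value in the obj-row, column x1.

The obj-row carries the negated objective coefficients: the x1 entry is -8.

-8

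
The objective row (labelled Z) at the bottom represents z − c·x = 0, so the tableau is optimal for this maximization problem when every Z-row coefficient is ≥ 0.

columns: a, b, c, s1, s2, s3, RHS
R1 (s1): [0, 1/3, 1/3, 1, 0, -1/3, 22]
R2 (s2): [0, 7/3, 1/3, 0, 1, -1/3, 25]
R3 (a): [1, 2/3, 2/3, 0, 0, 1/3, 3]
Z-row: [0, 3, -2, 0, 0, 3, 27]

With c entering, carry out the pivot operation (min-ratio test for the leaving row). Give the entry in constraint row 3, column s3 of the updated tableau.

1/2

Ratio test on column c — row 1: 22/(1/3) = 66; row 2: 25/(1/3) = 75; row 3: 3/(2/3) = 9/2. Minimum is 9/2 at row 3 (a leaves); pivot element 2/3.
Divide row 3 by 2/3; eliminate column c from the other rows.
In the new row 3, the s3 entry is the old entry divided by the pivot: (1/3)/(2/3) = 1/2.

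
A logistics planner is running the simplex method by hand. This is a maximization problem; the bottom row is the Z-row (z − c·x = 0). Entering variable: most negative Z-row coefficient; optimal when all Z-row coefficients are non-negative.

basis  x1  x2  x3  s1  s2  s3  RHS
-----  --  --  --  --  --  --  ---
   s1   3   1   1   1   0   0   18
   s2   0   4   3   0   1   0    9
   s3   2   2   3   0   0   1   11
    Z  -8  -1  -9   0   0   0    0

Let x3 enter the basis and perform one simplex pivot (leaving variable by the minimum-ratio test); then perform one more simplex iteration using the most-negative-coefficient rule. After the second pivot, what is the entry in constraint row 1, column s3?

Ratio test on column x3 — row 1: 18/1 = 18; row 2: 9/3 = 3; row 3: 11/3 = 11/3. Minimum is 3 at row 2 (s2 leaves); pivot element 3.
Divide row 2 by 3; eliminate column x3 from the other rows.
Second iteration: most negative Z-row entry is -8 in column x1, so x1 enters.
Ratio test on column x1 — row 1: 15/3 = 5; row 2: entry 0 ≤ 0; row 3: 2/2 = 1. Minimum is 1 at row 3 (s3 leaves); pivot element 2.
Divide row 3 by 2; eliminate column x1 from the other rows.
After both pivots, the entry at constraint row 1, column s3 is -3/2.

-3/2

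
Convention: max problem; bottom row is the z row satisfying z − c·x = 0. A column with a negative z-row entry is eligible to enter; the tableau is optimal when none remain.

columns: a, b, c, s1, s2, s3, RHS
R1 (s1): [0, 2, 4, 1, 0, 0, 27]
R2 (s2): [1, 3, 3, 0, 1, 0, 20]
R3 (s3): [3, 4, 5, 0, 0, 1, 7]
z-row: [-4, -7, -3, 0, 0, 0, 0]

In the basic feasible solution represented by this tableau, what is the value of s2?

s2 is basic (row 2); its value is the RHS of that row, 20.

20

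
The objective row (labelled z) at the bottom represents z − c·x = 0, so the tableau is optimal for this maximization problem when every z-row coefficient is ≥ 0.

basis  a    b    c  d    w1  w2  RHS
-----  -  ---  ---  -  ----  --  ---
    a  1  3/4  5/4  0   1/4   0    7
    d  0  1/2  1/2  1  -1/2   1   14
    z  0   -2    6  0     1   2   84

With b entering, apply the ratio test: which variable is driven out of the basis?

a

Column b entries and ratios — a: 7/(3/4) = 28/3; d: 14/(1/2) = 28.
Smallest ratio is 28/3 in the row of a, so a leaves.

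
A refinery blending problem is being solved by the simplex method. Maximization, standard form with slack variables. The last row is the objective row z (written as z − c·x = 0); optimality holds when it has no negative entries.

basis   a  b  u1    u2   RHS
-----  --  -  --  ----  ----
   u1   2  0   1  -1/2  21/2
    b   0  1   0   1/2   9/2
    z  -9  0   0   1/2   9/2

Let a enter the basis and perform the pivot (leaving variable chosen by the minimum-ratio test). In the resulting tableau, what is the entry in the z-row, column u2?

-7/4

Ratio test on column a — row 1: (21/2)/2 = 21/4; row 2: entry 0 ≤ 0. Minimum is 21/4 at row 1 (u1 leaves); pivot element 2.
Divide row 1 by 2; eliminate column a from the other rows.
z-row update in column u2: 1/2 − (-9)·(-1/4) = -7/4.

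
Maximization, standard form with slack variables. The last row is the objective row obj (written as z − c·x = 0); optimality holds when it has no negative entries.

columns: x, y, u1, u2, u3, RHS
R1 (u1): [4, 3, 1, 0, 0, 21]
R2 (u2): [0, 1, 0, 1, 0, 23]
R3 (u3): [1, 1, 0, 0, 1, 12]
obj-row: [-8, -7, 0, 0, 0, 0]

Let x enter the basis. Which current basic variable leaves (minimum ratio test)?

Column x entries and ratios — u1: 21/4 = 21/4; u2: 0 ≤ 0, skip; u3: 12/1 = 12.
Smallest ratio is 21/4 in the row of u1, so u1 leaves.

u1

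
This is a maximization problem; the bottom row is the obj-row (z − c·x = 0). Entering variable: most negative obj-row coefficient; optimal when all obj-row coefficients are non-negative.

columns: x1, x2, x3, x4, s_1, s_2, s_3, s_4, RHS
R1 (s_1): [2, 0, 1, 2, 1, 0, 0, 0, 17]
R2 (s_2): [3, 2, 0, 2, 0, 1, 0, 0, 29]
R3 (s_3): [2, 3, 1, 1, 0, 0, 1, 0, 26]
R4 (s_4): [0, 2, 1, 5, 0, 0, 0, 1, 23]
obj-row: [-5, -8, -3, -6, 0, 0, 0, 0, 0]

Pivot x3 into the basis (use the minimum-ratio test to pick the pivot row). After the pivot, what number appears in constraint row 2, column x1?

3

Ratio test on column x3 — row 1: 17/1 = 17; row 2: entry 0 ≤ 0; row 3: 26/1 = 26; row 4: 23/1 = 23. Minimum is 17 at row 1 (s_1 leaves); pivot element 1.
Divide row 1 by 1; eliminate column x3 from the other rows.
Row 2 update in column x1: 3 − 0·2 = 3.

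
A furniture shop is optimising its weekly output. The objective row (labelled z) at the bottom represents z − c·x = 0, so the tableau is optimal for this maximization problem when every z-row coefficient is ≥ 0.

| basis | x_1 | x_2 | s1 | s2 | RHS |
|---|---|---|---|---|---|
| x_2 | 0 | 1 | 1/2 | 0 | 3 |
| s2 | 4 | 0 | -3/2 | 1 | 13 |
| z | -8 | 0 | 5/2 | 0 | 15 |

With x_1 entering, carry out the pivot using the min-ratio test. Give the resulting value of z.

Ratio test on column x_1 — row 1: entry 0 ≤ 0; row 2: 13/4 = 13/4. Minimum is 13/4 at row 2 (s2 leaves); pivot element 4.
Pivot on row 2; the z-row RHS becomes 15 − (-8)·(13/4) = 41.

41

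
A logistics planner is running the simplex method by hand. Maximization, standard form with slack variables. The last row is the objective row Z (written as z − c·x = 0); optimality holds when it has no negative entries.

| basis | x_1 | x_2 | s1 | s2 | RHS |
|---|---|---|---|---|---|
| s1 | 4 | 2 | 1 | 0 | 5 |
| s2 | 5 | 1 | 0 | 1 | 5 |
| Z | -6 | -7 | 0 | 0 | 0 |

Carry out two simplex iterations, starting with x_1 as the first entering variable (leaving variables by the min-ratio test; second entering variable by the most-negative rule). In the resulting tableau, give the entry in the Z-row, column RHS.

Ratio test on column x_1 — row 1: 5/4 = 5/4; row 2: 5/5 = 1. Minimum is 1 at row 2 (s2 leaves); pivot element 5.
Divide row 2 by 5; eliminate column x_1 from the other rows.
Second iteration: most negative Z-row entry is -29/5 in column x_2, so x_2 enters.
Ratio test on column x_2 — row 1: 1/(6/5) = 5/6; row 2: 1/(1/5) = 5. Minimum is 5/6 at row 1 (s1 leaves); pivot element 6/5.
Divide row 1 by 6/5; eliminate column x_2 from the other rows.
After both pivots, the entry at the Z-row, column RHS is 65/6.

65/6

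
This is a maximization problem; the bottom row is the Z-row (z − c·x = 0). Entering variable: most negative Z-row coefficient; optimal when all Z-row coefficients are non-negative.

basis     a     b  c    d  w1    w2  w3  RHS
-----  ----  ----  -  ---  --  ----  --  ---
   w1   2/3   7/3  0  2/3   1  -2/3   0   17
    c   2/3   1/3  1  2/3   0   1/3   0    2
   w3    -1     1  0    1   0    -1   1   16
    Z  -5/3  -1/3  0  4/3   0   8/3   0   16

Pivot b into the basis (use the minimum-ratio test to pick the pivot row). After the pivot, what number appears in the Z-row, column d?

Ratio test on column b — row 1: 17/(7/3) = 51/7; row 2: 2/(1/3) = 6; row 3: 16/1 = 16. Minimum is 6 at row 2 (c leaves); pivot element 1/3.
Divide row 2 by 1/3; eliminate column b from the other rows.
Z-row update in column d: 4/3 − (-1/3)·2 = 2.

2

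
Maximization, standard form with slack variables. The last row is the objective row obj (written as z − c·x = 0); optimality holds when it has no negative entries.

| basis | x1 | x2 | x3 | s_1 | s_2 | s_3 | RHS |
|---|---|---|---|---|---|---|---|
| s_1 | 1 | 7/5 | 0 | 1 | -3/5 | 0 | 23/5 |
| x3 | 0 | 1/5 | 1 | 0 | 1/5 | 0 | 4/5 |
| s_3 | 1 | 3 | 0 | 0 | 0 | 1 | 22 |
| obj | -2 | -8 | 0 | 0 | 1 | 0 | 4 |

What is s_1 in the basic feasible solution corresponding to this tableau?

23/5

s_1 is basic (row 1); its value is the RHS of that row, 23/5.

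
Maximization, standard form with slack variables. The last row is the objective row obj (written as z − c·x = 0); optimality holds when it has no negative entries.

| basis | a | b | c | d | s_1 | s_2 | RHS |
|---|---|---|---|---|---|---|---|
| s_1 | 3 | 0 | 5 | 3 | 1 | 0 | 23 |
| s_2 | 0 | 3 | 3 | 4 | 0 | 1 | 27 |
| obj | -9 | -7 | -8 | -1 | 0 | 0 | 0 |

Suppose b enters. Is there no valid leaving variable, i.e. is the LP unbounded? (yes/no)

Column b has positive entries in row(s) 2, so the ratio test bounds it — not unbounded.

no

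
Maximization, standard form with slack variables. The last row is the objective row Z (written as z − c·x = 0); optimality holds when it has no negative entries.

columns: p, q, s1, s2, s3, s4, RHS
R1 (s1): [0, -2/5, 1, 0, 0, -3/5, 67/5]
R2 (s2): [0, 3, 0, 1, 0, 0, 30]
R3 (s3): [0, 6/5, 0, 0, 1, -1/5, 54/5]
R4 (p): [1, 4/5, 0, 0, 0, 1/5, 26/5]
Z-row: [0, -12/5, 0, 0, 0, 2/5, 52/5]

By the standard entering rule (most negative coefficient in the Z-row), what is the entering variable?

Negative Z-row entries: q: -12/5.
The most negative is -12/5 in column q, so q enters.

q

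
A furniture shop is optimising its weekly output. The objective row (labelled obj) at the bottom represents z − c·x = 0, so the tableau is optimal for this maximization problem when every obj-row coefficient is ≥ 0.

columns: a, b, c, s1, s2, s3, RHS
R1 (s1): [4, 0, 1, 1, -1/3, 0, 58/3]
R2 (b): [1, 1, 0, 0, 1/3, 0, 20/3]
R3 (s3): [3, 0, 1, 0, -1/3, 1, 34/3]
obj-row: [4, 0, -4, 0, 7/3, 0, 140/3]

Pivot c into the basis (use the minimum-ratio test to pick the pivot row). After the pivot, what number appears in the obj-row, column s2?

1

Ratio test on column c — row 1: (58/3)/1 = 58/3; row 2: entry 0 ≤ 0; row 3: (34/3)/1 = 34/3. Minimum is 34/3 at row 3 (s3 leaves); pivot element 1.
Divide row 3 by 1; eliminate column c from the other rows.
obj-row update in column s2: 7/3 − (-4)·(-1/3) = 1.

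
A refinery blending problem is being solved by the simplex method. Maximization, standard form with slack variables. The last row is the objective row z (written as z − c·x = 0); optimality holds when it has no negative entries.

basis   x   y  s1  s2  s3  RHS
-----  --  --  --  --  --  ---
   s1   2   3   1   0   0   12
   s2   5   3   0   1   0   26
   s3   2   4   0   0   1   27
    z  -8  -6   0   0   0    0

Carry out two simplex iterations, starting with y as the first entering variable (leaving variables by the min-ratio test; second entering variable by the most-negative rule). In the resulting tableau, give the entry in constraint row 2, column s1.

-1/3

Ratio test on column y — row 1: 12/3 = 4; row 2: 26/3 = 26/3; row 3: 27/4 = 27/4. Minimum is 4 at row 1 (s1 leaves); pivot element 3.
Divide row 1 by 3; eliminate column y from the other rows.
Second iteration: most negative z-row entry is -4 in column x, so x enters.
Ratio test on column x — row 1: 4/(2/3) = 6; row 2: 14/3 = 14/3; row 3: entry -2/3 ≤ 0. Minimum is 14/3 at row 2 (s2 leaves); pivot element 3.
Divide row 2 by 3; eliminate column x from the other rows.
After both pivots, the entry at constraint row 2, column s1 is -1/3.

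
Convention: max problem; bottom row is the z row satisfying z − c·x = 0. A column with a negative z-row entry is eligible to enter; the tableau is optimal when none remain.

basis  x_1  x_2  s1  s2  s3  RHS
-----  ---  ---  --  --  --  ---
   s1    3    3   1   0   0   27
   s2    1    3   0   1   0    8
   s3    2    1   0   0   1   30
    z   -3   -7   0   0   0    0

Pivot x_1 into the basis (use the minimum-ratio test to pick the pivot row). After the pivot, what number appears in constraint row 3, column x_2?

-5

Ratio test on column x_1 — row 1: 27/3 = 9; row 2: 8/1 = 8; row 3: 30/2 = 15. Minimum is 8 at row 2 (s2 leaves); pivot element 1.
Divide row 2 by 1; eliminate column x_1 from the other rows.
Row 3 update in column x_2: 1 − 2·3 = -5.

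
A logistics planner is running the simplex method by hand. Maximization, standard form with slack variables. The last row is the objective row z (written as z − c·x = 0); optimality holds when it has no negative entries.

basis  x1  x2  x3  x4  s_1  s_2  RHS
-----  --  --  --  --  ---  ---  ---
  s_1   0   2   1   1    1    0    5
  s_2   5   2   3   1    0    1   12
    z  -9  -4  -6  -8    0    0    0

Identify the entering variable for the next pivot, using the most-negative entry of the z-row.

x1

Negative z-row entries: x1: -9, x2: -4, x3: -6, x4: -8.
The most negative is -9 in column x1, so x1 enters.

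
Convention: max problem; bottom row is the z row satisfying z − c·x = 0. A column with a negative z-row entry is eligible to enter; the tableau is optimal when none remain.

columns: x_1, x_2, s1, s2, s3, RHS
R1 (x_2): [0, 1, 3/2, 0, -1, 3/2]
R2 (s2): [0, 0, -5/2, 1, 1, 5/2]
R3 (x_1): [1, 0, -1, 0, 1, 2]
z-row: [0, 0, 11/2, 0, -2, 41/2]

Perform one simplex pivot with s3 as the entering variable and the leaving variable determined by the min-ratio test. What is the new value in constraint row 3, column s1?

Ratio test on column s3 — row 1: entry -1 ≤ 0; row 2: (5/2)/1 = 5/2; row 3: 2/1 = 2. Minimum is 2 at row 3 (x_1 leaves); pivot element 1.
Divide row 3 by 1; eliminate column s3 from the other rows.
In the new row 3, the s1 entry is the old entry divided by the pivot: (-1)/1 = -1.

-1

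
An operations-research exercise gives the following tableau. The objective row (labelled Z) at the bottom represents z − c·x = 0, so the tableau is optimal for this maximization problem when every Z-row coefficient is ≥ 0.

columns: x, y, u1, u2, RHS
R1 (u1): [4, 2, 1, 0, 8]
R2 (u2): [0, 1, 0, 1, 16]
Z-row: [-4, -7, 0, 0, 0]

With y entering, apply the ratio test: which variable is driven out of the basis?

u1

Column y entries and ratios — u1: 8/2 = 4; u2: 16/1 = 16.
Smallest ratio is 4 in the row of u1, so u1 leaves.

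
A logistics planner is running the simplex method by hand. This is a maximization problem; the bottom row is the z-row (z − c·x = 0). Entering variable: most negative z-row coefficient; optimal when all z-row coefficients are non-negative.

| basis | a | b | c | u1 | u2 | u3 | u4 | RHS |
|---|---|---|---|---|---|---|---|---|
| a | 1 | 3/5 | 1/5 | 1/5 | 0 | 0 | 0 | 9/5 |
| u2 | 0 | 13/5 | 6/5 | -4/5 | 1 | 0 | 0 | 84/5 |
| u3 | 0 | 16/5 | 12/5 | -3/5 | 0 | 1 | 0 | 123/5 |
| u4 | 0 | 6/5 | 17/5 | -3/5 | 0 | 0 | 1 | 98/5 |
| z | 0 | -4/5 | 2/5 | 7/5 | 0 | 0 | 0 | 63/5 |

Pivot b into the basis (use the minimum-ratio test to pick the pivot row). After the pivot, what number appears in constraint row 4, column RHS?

Ratio test on column b — row 1: (9/5)/(3/5) = 3; row 2: (84/5)/(13/5) = 84/13; row 3: (123/5)/(16/5) = 123/16; row 4: (98/5)/(6/5) = 49/3. Minimum is 3 at row 1 (a leaves); pivot element 3/5.
Divide row 1 by 3/5; eliminate column b from the other rows.
Row 4 update in column RHS: 98/5 − (6/5)·3 = 16.

16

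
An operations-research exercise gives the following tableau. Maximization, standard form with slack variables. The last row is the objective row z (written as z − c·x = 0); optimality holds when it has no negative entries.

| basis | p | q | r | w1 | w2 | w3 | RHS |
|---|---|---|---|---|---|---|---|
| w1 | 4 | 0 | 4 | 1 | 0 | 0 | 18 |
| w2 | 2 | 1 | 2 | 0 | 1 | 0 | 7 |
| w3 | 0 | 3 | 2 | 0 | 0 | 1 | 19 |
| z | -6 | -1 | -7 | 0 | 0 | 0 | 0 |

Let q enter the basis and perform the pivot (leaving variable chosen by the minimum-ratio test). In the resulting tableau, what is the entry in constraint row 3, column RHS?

Ratio test on column q — row 1: entry 0 ≤ 0; row 2: 7/1 = 7; row 3: 19/3 = 19/3. Minimum is 19/3 at row 3 (w3 leaves); pivot element 3.
Divide row 3 by 3; eliminate column q from the other rows.
In the new row 3, the RHS entry is the old entry divided by the pivot: 19/3 = 19/3.

19/3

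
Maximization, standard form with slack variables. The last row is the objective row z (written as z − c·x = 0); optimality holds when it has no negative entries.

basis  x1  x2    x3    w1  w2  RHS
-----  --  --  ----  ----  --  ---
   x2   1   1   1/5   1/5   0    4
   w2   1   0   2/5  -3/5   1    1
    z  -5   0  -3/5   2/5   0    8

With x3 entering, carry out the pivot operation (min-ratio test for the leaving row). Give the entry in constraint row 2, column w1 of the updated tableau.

-3/2

Ratio test on column x3 — row 1: 4/(1/5) = 20; row 2: 1/(2/5) = 5/2. Minimum is 5/2 at row 2 (w2 leaves); pivot element 2/5.
Divide row 2 by 2/5; eliminate column x3 from the other rows.
In the new row 2, the w1 entry is the old entry divided by the pivot: (-3/5)/(2/5) = -3/2.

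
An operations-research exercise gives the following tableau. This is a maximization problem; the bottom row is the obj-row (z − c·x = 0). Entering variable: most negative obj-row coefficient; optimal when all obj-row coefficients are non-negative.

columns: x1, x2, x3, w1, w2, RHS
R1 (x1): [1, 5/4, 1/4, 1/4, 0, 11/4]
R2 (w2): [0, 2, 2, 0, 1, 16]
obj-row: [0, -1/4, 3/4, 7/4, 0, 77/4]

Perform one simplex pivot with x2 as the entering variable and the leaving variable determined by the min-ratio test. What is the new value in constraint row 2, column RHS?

Ratio test on column x2 — row 1: (11/4)/(5/4) = 11/5; row 2: 16/2 = 8. Minimum is 11/5 at row 1 (x1 leaves); pivot element 5/4.
Divide row 1 by 5/4; eliminate column x2 from the other rows.
Row 2 update in column RHS: 16 − 2·(11/5) = 58/5.

58/5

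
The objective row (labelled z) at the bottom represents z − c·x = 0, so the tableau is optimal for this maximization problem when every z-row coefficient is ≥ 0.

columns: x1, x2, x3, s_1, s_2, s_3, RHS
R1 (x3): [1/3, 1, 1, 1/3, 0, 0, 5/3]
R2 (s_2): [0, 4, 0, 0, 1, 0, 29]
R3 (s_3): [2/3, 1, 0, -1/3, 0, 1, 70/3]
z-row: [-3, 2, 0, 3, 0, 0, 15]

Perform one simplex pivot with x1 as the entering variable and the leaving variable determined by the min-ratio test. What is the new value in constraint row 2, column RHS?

29

Ratio test on column x1 — row 1: (5/3)/(1/3) = 5; row 2: entry 0 ≤ 0; row 3: (70/3)/(2/3) = 35. Minimum is 5 at row 1 (x3 leaves); pivot element 1/3.
Divide row 1 by 1/3; eliminate column x1 from the other rows.
Row 2 update in column RHS: 29 − 0·5 = 29.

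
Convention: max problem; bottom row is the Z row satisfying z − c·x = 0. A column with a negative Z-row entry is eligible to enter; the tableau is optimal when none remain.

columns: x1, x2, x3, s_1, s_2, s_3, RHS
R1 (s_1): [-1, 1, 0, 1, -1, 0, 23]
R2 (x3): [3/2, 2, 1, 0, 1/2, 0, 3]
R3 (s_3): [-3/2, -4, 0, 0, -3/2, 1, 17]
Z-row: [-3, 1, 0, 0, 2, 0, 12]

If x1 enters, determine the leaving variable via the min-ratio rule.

Column x1 entries and ratios — s_1: -1 ≤ 0, skip; x3: 3/(3/2) = 2; s_3: -3/2 ≤ 0, skip.
Smallest ratio is 2 in the row of x3, so x3 leaves.

x3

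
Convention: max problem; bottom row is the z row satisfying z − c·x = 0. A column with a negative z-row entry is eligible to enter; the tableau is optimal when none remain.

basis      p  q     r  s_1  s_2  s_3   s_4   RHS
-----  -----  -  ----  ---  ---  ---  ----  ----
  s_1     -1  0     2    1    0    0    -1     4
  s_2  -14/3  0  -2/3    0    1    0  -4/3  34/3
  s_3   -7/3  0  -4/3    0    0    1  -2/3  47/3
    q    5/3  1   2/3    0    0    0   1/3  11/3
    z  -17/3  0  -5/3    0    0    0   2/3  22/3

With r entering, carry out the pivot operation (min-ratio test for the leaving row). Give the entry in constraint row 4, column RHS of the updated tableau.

7/3

Ratio test on column r — row 1: 4/2 = 2; row 2: entry -2/3 ≤ 0; row 3: entry -4/3 ≤ 0; row 4: (11/3)/(2/3) = 11/2. Minimum is 2 at row 1 (s_1 leaves); pivot element 2.
Divide row 1 by 2; eliminate column r from the other rows.
Row 4 update in column RHS: 11/3 − (2/3)·2 = 7/3.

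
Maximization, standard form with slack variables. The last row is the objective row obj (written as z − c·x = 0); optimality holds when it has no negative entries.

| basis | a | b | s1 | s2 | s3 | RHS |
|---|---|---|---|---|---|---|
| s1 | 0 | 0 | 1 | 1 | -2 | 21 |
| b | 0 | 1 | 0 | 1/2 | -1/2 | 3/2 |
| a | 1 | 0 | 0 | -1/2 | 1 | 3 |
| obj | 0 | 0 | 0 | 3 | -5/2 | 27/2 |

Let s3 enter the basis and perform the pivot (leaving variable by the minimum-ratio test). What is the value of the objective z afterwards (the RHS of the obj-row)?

Ratio test on column s3 — row 1: entry -2 ≤ 0; row 2: entry -1/2 ≤ 0; row 3: 3/1 = 3. Minimum is 3 at row 3 (a leaves); pivot element 1.
Pivot on row 3; the obj-row RHS becomes 27/2 − (-5/2)·3 = 21.

21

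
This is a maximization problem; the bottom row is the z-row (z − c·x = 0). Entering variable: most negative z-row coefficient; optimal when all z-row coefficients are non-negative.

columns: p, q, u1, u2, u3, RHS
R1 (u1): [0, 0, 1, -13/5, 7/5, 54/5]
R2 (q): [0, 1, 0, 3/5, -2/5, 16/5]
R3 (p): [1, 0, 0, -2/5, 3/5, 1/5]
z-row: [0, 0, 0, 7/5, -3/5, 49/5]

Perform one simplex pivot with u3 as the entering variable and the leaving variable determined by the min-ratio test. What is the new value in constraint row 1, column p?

-7/3

Ratio test on column u3 — row 1: (54/5)/(7/5) = 54/7; row 2: entry -2/5 ≤ 0; row 3: (1/5)/(3/5) = 1/3. Minimum is 1/3 at row 3 (p leaves); pivot element 3/5.
Divide row 3 by 3/5; eliminate column u3 from the other rows.
Row 1 update in column p: 0 − (7/5)·(5/3) = -7/3.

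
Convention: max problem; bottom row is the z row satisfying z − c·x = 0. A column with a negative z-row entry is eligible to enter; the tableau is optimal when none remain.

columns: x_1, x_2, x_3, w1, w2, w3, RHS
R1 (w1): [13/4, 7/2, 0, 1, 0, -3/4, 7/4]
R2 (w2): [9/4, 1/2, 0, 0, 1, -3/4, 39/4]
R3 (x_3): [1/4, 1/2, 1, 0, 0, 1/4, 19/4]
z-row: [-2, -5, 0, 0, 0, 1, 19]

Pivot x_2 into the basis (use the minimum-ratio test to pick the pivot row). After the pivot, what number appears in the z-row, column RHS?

Ratio test on column x_2 — row 1: (7/4)/(7/2) = 1/2; row 2: (39/4)/(1/2) = 39/2; row 3: (19/4)/(1/2) = 19/2. Minimum is 1/2 at row 1 (w1 leaves); pivot element 7/2.
Divide row 1 by 7/2; eliminate column x_2 from the other rows.
z-row update in column RHS: 19 − (-5)·(1/2) = 43/2.

43/2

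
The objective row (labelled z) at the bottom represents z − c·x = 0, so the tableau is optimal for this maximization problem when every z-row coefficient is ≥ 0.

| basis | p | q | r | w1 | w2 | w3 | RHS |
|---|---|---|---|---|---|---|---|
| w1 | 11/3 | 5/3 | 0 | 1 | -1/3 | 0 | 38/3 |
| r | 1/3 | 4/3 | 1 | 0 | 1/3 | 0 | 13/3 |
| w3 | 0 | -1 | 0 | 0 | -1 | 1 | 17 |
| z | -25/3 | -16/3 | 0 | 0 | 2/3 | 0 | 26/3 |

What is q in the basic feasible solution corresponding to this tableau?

q is not in the basis, so in the current basic feasible solution q = 0.

0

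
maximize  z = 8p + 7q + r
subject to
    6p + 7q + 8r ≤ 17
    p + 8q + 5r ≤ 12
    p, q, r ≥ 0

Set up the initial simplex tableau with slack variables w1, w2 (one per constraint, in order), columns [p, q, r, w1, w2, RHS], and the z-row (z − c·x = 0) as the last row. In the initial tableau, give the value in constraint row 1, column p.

6

Constraint 1 has coefficient 6 on p.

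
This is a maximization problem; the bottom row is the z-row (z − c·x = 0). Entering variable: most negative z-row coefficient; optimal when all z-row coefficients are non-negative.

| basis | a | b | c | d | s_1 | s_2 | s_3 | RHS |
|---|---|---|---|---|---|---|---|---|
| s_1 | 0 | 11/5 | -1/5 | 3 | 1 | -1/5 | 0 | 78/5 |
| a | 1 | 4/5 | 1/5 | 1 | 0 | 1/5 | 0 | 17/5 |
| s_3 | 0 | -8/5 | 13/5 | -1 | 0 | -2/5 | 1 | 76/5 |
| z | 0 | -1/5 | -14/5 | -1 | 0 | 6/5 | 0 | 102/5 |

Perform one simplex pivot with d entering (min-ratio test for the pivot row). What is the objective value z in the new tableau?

Ratio test on column d — row 1: (78/5)/3 = 26/5; row 2: (17/5)/1 = 17/5; row 3: entry -1 ≤ 0. Minimum is 17/5 at row 2 (a leaves); pivot element 1.
Pivot on row 2; the z-row RHS becomes 102/5 − (-1)·(17/5) = 119/5.

119/5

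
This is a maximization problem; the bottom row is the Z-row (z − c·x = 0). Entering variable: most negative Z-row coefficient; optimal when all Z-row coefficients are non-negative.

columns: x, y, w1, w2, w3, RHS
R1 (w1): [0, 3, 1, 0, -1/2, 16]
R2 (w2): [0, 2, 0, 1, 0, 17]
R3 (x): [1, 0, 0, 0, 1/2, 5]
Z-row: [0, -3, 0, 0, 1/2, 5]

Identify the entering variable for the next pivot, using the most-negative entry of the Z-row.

y

Negative Z-row entries: y: -3.
The most negative is -3 in column y, so y enters.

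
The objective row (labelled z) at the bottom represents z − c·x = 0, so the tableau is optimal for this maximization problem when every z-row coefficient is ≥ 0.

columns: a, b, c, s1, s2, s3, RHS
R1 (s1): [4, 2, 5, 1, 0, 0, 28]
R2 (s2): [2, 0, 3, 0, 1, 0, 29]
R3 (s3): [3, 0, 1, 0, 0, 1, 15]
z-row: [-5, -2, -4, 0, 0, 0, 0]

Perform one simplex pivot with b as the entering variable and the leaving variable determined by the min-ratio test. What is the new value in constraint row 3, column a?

3

Ratio test on column b — row 1: 28/2 = 14; row 2: entry 0 ≤ 0; row 3: entry 0 ≤ 0. Minimum is 14 at row 1 (s1 leaves); pivot element 2.
Divide row 1 by 2; eliminate column b from the other rows.
Row 3 update in column a: 3 − 0·2 = 3.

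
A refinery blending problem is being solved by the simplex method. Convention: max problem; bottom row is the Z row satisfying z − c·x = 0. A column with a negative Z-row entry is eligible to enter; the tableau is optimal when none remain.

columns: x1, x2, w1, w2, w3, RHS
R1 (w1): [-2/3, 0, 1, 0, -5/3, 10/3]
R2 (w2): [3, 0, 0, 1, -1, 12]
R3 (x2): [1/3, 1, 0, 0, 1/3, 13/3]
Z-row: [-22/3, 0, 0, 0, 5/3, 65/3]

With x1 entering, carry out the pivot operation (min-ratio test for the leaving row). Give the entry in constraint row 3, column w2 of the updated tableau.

Ratio test on column x1 — row 1: entry -2/3 ≤ 0; row 2: 12/3 = 4; row 3: (13/3)/(1/3) = 13. Minimum is 4 at row 2 (w2 leaves); pivot element 3.
Divide row 2 by 3; eliminate column x1 from the other rows.
Row 3 update in column w2: 0 − (1/3)·(1/3) = -1/9.

-1/9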